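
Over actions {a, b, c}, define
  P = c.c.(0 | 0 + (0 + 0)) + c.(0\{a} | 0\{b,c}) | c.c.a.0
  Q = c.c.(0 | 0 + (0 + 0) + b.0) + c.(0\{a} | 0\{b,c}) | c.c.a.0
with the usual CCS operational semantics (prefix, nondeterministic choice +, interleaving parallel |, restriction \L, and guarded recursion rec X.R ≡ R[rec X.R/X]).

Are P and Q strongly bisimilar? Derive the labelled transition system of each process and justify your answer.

NO

LTS(P): 10 reachable states
  m0 = c.c.(0 | 0 + (0 + 0)) + c.(0\{a} | 0\{b,c}) | c.c.a.0 has moves ··c··> m1, ··c··> m2, ··c··> m3
  m1 = 0\{a} | 0\{b,c} | c.c.a.0 has moves ··c··> m4
  m2 = c.(0 | 0 + (0 + 0)) has moves ··c··> m5
  m3 = c.(0\{a} | 0\{b,c}) | c.a.0 has moves ··c··> m4, ··c··> m6
  m4 = 0\{a} | 0\{b,c} | c.a.0 has moves ··c··> m7
  m5 = 0 | 0 + (0 + 0) has moves ∅
  m6 = c.(0\{a} | 0\{b,c}) | a.0 has moves ··a··> m8, ··c··> m7
  m7 = 0\{a} | 0\{b,c} | a.0 has moves ··a··> m9
  m8 = c.(0\{a} | 0\{b,c}) | 0 has moves ··c··> m9
  m9 = 0\{a} | 0\{b,c} | 0 has moves ∅
LTS(Q): 11 reachable states
  n0 = c.c.(0 | 0 + (0 + 0) + b.0) + c.(0\{a} | 0\{b,c}) | c.c.a.0 has moves ··c··> n1, ··c··> n2, ··c··> n3
  n1 = 0\{a} | 0\{b,c} | c.c.a.0 has moves ··c··> n4
  n2 = c.(0 | 0 + (0 + 0) + b.0) has moves ··c··> n5
  n3 = c.(0\{a} | 0\{b,c}) | c.a.0 has moves ··c··> n4, ··c··> n6
  n4 = 0\{a} | 0\{b,c} | c.a.0 has moves ··c··> n7
  n5 = 0 | 0 + (0 + 0) + b.0 has moves ··b··> n8
  n6 = c.(0\{a} | 0\{b,c}) | a.0 has moves ··a··> n9, ··c··> n7
  n7 = 0\{a} | 0\{b,c} | a.0 has moves ··a··> n10
  n8 = 0 has moves ∅
  n9 = c.(0\{a} | 0\{b,c}) | 0 has moves ··c··> n10
  n10 = 0\{a} | 0\{b,c} | 0 has moves ∅
Bisimilarity quotient blocks:
  B0 = {m0}
  B1 = {m1, n1}
  B2 = {m4, n4}
  B3 = {m7, n7}
  B4 = {m5, m9, n10, n8}
  B5 = {m2, m8, n9}
  B6 = {m3, n3}
  B7 = {m6, n6}
  B8 = {n0}
  B9 = {n2}
  B10 = {n5}
m0 ∈ B0, n0 ∈ B8 → different blocks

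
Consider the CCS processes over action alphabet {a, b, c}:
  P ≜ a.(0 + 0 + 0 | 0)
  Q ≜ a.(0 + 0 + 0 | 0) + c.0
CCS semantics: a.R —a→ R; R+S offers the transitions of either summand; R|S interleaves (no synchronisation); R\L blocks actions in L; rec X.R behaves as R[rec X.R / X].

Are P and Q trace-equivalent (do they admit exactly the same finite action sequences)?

P's transition system — 2 states:
  m0 = a.(0 + 0 + 0 | 0) :: —a→ m1
  m1 = 0 + 0 + 0 | 0 :: (no moves)
Q's transition system — 3 states:
  n0 = a.(0 + 0 + 0 | 0) + c.0 :: —a→ n1, —c→ n2
  n1 = 0 + 0 + 0 | 0 :: (no moves)
  n2 = 0 :: (no moves)
Executing c from Q (initial set {n0}):
  step 1 (c): {n2}
  ✓ Q
Executing c from P (initial set {m0}):
  step 1 (c): ∅ (P stuck)

NO — witness ⟨c⟩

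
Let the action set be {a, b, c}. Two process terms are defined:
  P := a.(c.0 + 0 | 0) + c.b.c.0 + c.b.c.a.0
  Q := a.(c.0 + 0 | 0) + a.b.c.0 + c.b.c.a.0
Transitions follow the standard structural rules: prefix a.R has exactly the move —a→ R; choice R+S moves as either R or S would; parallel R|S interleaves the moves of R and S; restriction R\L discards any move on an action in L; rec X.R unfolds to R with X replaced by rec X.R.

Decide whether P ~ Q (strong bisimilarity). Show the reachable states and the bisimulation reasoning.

Reachable graph of P (8 states):
  m0 = a.(c.0 + 0 | 0) + c.b.c.0 + c.b.c.a.0 ⊢ —a→ m1, —c→ m2, —c→ m3
  m1 = c.0 + 0 | 0 ⊢ —c→ m4
  m2 = b.c.0 ⊢ —b→ m5
  m3 = b.c.a.0 ⊢ —b→ m6
  m4 = 0 ⊢ ∅
  m5 = c.0 ⊢ —c→ m4
  m6 = c.a.0 ⊢ —c→ m7
  m7 = a.0 ⊢ —a→ m4
Reachable graph of Q (8 states):
  n0 = a.(c.0 + 0 | 0) + a.b.c.0 + c.b.c.a.0 ⊢ —a→ n1, —a→ n2, —c→ n3
  n1 = b.c.0 ⊢ —b→ n4
  n2 = c.0 + 0 | 0 ⊢ —c→ n5
  n3 = b.c.a.0 ⊢ —b→ n6
  n4 = c.0 ⊢ —c→ n5
  n5 = 0 ⊢ ∅
  n6 = c.a.0 ⊢ —c→ n7
  n7 = a.0 ⊢ —a→ n5
Partition-refinement fixed point:
  B0 = {m0}
  B1 = {m1, m5, n2, n4}
  B2 = {m4, n5}
  B3 = {m3, n3}
  B4 = {m6, n6}
  B5 = {m7, n7}
  B6 = {m2, n1}
  B7 = {n0}
m0 ∈ B0, n0 ∈ B7 → different blocks

not bisimilar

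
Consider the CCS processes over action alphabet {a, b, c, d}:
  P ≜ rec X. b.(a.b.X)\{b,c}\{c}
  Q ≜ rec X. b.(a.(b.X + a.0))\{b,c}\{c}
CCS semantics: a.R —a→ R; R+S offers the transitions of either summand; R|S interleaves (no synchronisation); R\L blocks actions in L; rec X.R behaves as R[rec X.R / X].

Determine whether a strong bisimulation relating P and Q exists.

P's transition system — 3 states:
  s0 = rec X. b.(a.b.X)\{b,c}\{c} has moves --b--▸ s1
  s1 = (a.b.(rec X. b.(a.b.X)\{b,c}\{c}))\{b,c}\{c} has moves --a--▸ s2
  s2 = (b.(rec X. b.(a.b.X)\{b,c}\{c}))\{b,c}\{c} has moves ∅
Q's transition system — 4 states:
  t0 = rec X. b.(a.(b.X + a.0))\{b,c}\{c} has moves --b--▸ t1
  t1 = (a.(b.(rec X. b.(a.(b.X + a.0))\{b,c}\{c}) + a.0))\{b,c}\{c} has moves --a--▸ t2
  t2 = (b.(rec X. b.(a.(b.X + a.0))\{b,c}\{c}) + a.0)\{b,c}\{c} has moves --a--▸ t3
  t3 = 0\{b,c}\{c} has moves ∅
Coarsest stable partition (strong bisimilarity classes):
  B0 = {s0}
  B1 = {s1, t2}
  B2 = {s2, t3}
  B3 = {t0}
  B4 = {t1}
s0 ∈ B0, t0 ∈ B3 → different blocks

P ≁ Q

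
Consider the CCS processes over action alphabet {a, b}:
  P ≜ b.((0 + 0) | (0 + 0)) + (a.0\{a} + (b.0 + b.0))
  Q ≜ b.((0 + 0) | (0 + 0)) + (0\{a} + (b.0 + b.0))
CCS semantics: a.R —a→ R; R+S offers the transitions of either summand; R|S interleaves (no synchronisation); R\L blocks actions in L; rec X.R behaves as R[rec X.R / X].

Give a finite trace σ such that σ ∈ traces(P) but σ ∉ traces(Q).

P's transition system — 4 states:
  p0 = b.((0 + 0) | (0 + 0)) + (a.0\{a} + (b.0 + b.0)) → —a→ p1, —b→ p2, —b→ p3
  p1 = 0\{a} → ∅
  p2 = (0 + 0) | (0 + 0) → ∅
  p3 = 0 → ∅
Q's transition system — 3 states:
  q0 = b.((0 + 0) | (0 + 0)) + (0\{a} + (b.0 + b.0)) → —b→ q1, —b→ q2
  q1 = (0 + 0) | (0 + 0) → ∅
  q2 = 0 → ∅
Trace ⟨a⟩ through P, begin at {p0}:
  [1] a ⇒ {p1}
  — P admits the full trace.
Trace ⟨a⟩ through Q, begin at {q0}:
  [1] a ⇒ no successor for Q

a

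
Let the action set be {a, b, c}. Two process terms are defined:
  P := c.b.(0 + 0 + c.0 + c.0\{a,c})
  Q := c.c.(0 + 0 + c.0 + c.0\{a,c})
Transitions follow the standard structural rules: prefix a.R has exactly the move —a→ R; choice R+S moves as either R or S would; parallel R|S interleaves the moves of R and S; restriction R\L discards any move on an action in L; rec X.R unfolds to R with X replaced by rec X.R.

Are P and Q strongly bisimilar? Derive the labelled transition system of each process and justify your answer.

NO

P's transition system — 5 states:
  u0 = c.b.(0 + 0 + c.0 + c.0\{a,c}) → —c→ u1
  u1 = b.(0 + 0 + c.0 + c.0\{a,c}) → —b→ u2
  u2 = 0 + 0 + c.0 + c.0\{a,c} → —c→ u3, —c→ u4
  u3 = 0 → deadlocked
  u4 = 0\{a,c} → deadlocked
Q's transition system — 5 states:
  v0 = c.c.(0 + 0 + c.0 + c.0\{a,c}) → —c→ v1
  v1 = c.(0 + 0 + c.0 + c.0\{a,c}) → —c→ v2
  v2 = 0 + 0 + c.0 + c.0\{a,c} → —c→ v3, —c→ v4
  v3 = 0 → deadlocked
  v4 = 0\{a,c} → deadlocked
Bisimilarity quotient blocks:
  B0 = {u0}
  B1 = {u1}
  B2 = {u2, v2}
  B3 = {u3, u4, v3, v4}
  B4 = {v0}
  B5 = {v1}
u0 ∈ B0, v0 ∈ B4 → different blocks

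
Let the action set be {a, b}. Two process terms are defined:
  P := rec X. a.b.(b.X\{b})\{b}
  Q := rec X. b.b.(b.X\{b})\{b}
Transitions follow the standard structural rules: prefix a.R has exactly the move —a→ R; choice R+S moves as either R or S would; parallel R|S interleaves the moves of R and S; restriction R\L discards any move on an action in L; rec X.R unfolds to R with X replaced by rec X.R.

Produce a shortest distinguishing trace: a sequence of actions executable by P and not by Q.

LTS(P): 3 reachable states
  m0 = rec X. a.b.(b.X\{b})\{b} → ··a··> m1
  m1 = b.(b.(rec X. a.b.(b.X\{b})\{b})\{b})\{b} → ··b··> m2
  m2 = (b.(rec X. a.b.(b.X\{b})\{b})\{b})\{b} → deadlocked
LTS(Q): 3 reachable states
  n0 = rec X. b.b.(b.X\{b})\{b} → ··b··> n1
  n1 = b.(b.(rec X. b.b.(b.X\{b})\{b})\{b})\{b} → ··b··> n2
  n2 = (b.(rec X. b.b.(b.X\{b})\{b})\{b})\{b} → deadlocked
Trace ⟨a⟩ through P, begin at {m0}:
  step 1 (a): {m1}
  ✓ P
Trace ⟨a⟩ through Q, begin at {n0}:
  step 1 (a): ∅  — Q cannot continue

a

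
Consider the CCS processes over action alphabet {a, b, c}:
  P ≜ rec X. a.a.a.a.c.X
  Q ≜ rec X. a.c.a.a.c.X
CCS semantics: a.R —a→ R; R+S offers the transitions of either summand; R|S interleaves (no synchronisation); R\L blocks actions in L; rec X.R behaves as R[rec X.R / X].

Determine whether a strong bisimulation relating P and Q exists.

Reachable graph of P (5 states):
  u0 = rec X. a.a.a.a.c.X ⊢ —a→ u1
  u1 = a.a.a.c.(rec X. a.a.a.a.c.X) ⊢ —a→ u2
  u2 = a.a.c.(rec X. a.a.a.a.c.X) ⊢ —a→ u3
  u3 = a.c.(rec X. a.a.a.a.c.X) ⊢ —a→ u4
  u4 = c.(rec X. a.a.a.a.c.X) ⊢ —c→ u0
Reachable graph of Q (5 states):
  v0 = rec X. a.c.a.a.c.X ⊢ —a→ v1
  v1 = c.a.a.c.(rec X. a.c.a.a.c.X) ⊢ —c→ v2
  v2 = a.a.c.(rec X. a.c.a.a.c.X) ⊢ —a→ v3
  v3 = a.c.(rec X. a.c.a.a.c.X) ⊢ —a→ v4
  v4 = c.(rec X. a.c.a.a.c.X) ⊢ —c→ v0
Bisimilarity quotient blocks:
  B0 = {u0}
  B1 = {u1}
  B2 = {u2}
  B3 = {u3}
  B4 = {u4}
  B5 = {v0}
  B6 = {v1}
  B7 = {v2}
  B8 = {v3}
  B9 = {v4}
u0 ∈ B0, v0 ∈ B5 → different blocks

P ≁ Q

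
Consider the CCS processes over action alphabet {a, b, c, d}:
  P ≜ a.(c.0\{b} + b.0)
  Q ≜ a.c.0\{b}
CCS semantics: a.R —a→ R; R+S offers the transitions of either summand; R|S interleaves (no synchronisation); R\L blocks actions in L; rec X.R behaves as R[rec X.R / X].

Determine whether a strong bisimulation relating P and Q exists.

not bisimilar

LTS(P): 4 reachable states
  s0 = a.(c.0\{b} + b.0) has moves ··a··> s1
  s1 = c.0\{b} + b.0 has moves ··b··> s2, ··c··> s3
  s2 = 0 has moves stopped
  s3 = 0\{b} has moves stopped
LTS(Q): 3 reachable states
  t0 = a.c.0\{b} has moves ··a··> t1
  t1 = c.0\{b} has moves ··c··> t2
  t2 = 0\{b} has moves stopped
Coarsest stable partition (strong bisimilarity classes):
  B0 = {s0}
  B1 = {s1}
  B2 = {s2, s3, t2}
  B3 = {t0}
  B4 = {t1}
s0 ∈ B0, t0 ∈ B3 → different blocks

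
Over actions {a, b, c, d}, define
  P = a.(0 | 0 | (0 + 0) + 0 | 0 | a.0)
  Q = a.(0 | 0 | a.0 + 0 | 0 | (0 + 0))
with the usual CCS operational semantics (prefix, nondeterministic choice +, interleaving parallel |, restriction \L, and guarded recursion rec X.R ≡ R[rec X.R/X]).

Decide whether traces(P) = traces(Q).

Reachable graph of P (3 states):
  s0 = a.(0 | 0 | (0 + 0) + 0 | 0 | a.0) ⊢ =a=> s1
  s1 = 0 | 0 | (0 + 0) + 0 | 0 | a.0 ⊢ =a=> s2
  s2 = 0 | 0 | 0 ⊢ deadlocked
Reachable graph of Q (3 states):
  t0 = a.(0 | 0 | a.0 + 0 | 0 | (0 + 0)) ⊢ =a=> t1
  t1 = 0 | 0 | a.0 + 0 | 0 | (0 + 0) ⊢ =a=> t2
  t2 = 0 | 0 | 0 ⊢ deadlocked
Partition-refinement fixed point:
  B0 = {s0, t0}
  B1 = {s1, t1}
  B2 = {s2, t2}
s0 ∈ B0, t0 ∈ B0 → same block
Bisimilar ⇒ trace-equivalent.

trace-equivalent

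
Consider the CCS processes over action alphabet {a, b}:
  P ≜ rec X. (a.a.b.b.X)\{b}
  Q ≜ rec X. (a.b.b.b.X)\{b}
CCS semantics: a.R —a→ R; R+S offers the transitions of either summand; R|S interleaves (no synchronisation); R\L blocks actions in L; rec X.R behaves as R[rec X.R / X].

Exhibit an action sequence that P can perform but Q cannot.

aa

P's transition system — 3 states:
  u0 = rec X. (a.a.b.b.X)\{b} | =a=> u1
  u1 = (a.b.b.(rec X. (a.a.b.b.X)\{b}))\{b} | =a=> u2
  u2 = (b.b.(rec X. (a.a.b.b.X)\{b}))\{b} | (no moves)
Q's transition system — 2 states:
  v0 = rec X. (a.b.b.b.X)\{b} | =a=> v1
  v1 = (b.b.b.(rec X. (a.b.b.b.X)\{b}))\{b} | (no moves)
Trace ⟨aa⟩ through P, begin at {u0}:
  [1] a ⇒ {u1}
  [2] a ⇒ {u2}
  — P admits the full trace.
Trace ⟨aa⟩ through Q, begin at {v0}:
  [1] a ⇒ {v1}
  [2] a ⇒ ∅  — Q cannot continue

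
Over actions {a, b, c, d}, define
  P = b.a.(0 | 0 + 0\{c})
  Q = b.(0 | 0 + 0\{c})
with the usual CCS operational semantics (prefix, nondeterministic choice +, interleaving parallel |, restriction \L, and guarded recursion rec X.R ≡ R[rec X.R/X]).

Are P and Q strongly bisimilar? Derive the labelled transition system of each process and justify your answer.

Reachable graph of P (3 states):
  u0 = b.a.(0 | 0 + 0\{c}) ⊢ --b--▸ u1
  u1 = a.(0 | 0 + 0\{c}) ⊢ --a--▸ u2
  u2 = 0 | 0 + 0\{c} ⊢ ∅
Reachable graph of Q (2 states):
  v0 = b.(0 | 0 + 0\{c}) ⊢ --b--▸ v1
  v1 = 0 | 0 + 0\{c} ⊢ ∅
Bisimilarity quotient blocks:
  B0 = {u0}
  B1 = {u1}
  B2 = {u2, v1}
  B3 = {v0}
u0 ∈ B0, v0 ∈ B3 → different blocks

NO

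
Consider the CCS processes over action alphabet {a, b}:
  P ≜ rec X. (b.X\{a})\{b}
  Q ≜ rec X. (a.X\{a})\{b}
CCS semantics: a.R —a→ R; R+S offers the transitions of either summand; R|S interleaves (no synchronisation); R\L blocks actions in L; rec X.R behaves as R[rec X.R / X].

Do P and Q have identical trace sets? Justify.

Reachable graph of P (1 states):
  s0 = rec X. (b.X\{a})\{b} | ∅
Reachable graph of Q (2 states):
  t0 = rec X. (a.X\{a})\{b} | —a→ t1
  t1 = (rec X. (a.X\{a})\{b})\{a}\{b} | ∅
Run σ = ⟨a⟩ on Q: start {t0}
  step 1 (a): {t1}
  ✓ Q
Run σ = ⟨a⟩ on P: start {s0}
  step 1 (a): ∅ (P stuck)

traces(P) ≠ traces(Q) — witness ⟨a⟩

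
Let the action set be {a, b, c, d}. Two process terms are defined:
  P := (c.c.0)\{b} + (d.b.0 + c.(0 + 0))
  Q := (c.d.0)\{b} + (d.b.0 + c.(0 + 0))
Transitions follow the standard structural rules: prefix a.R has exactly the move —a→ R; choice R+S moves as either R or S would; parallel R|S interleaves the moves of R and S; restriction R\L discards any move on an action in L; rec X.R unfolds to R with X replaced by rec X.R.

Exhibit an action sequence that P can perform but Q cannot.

P's transition system — 6 states:
  p0 = (c.c.0)\{b} + (d.b.0 + c.(0 + 0)) :: --c--▸ p1, --c--▸ p2, --d--▸ p3
  p1 = (c.0)\{b} :: --c--▸ p4
  p2 = 0 + 0 :: ·
  p3 = b.0 :: --b--▸ p5
  p4 = 0\{b} :: ·
  p5 = 0 :: ·
Q's transition system — 6 states:
  q0 = (c.d.0)\{b} + (d.b.0 + c.(0 + 0)) :: --c--▸ q1, --c--▸ q2, --d--▸ q3
  q1 = (d.0)\{b} :: --d--▸ q4
  q2 = 0 + 0 :: ·
  q3 = b.0 :: --b--▸ q5
  q4 = 0\{b} :: ·
  q5 = 0 :: ·
Trace ⟨cc⟩ through P, begin at {p0}:
  after c @ step 1: {p1, p2}
  after c @ step 2: {p4}
  — P admits the full trace.
Trace ⟨cc⟩ through Q, begin at {q0}:
  after c @ step 1: {q1, q2}
  after c @ step 2: ∅  — Q cannot continue

cc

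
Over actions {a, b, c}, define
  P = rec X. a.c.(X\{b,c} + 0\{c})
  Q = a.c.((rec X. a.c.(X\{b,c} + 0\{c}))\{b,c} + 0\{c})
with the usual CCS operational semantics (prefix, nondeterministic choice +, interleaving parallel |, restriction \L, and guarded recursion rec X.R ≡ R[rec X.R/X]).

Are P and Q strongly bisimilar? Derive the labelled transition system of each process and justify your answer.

bisimilar

P's transition system — 4 states:
  p0 = rec X. a.c.(X\{b,c} + 0\{c}) → -a-> p1
  p1 = c.((rec X. a.c.(X\{b,c} + 0\{c}))\{b,c} + 0\{c}) → -c-> p2
  p2 = (rec X. a.c.(X\{b,c} + 0\{c}))\{b,c} + 0\{c} → -a-> p3
  p3 = (c.((rec X. a.c.(X\{b,c} + 0\{c}))\{b,c} + 0\{c}))\{b,c} → ·
Q's transition system — 4 states:
  q0 = a.c.((rec X. a.c.(X\{b,c} + 0\{c}))\{b,c} + 0\{c}) → -a-> q1
  q1 = c.((rec X. a.c.(X\{b,c} + 0\{c}))\{b,c} + 0\{c}) → -c-> q2
  q2 = (rec X. a.c.(X\{b,c} + 0\{c}))\{b,c} + 0\{c} → -a-> q3
  q3 = (c.((rec X. a.c.(X\{b,c} + 0\{c}))\{b,c} + 0\{c}))\{b,c} → ·
Partition-refinement fixed point:
  B0 = {p0, q0}
  B1 = {p1, q1}
  B2 = {p2, q2}
  B3 = {p3, q3}
p0 ∈ B0, q0 ∈ B0 → same block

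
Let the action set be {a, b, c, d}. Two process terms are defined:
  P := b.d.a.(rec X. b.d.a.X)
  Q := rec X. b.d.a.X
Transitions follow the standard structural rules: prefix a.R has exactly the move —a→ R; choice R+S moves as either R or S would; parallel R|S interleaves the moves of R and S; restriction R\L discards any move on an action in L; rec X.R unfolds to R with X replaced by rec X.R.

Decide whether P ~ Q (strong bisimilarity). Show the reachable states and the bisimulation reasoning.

bisimilar

LTS(P): 4 reachable states
  m0 = b.d.a.(rec X. b.d.a.X) | --b--▸ m1
  m1 = d.a.(rec X. b.d.a.X) | --d--▸ m2
  m2 = a.(rec X. b.d.a.X) | --a--▸ m3
  m3 = rec X. b.d.a.X | --b--▸ m1
LTS(Q): 3 reachable states
  n0 = rec X. b.d.a.X | --b--▸ n1
  n1 = d.a.(rec X. b.d.a.X) | --d--▸ n2
  n2 = a.(rec X. b.d.a.X) | --a--▸ n0
Partition-refinement fixed point:
  B0 = {m0, m3, n0}
  B1 = {m1, n1}
  B2 = {m2, n2}
m0 ∈ B0, n0 ∈ B0 → same block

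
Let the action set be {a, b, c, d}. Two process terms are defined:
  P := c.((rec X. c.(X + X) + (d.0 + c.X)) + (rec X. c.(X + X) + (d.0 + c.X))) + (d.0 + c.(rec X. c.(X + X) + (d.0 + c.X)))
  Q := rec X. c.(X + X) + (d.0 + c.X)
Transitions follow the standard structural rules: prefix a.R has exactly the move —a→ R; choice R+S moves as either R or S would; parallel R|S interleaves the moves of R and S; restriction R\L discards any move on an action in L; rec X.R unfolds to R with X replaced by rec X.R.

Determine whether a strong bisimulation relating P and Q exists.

P ~ Q

Reachable graph of P (4 states):
  p0 = c.((rec X. c.(X + X) + (d.0 + c.X)) + (rec X. c.(X + X) + (d.0 + c.X))) + (d.0 + c.(rec X. c.(X + X) + (d.0 + c.X))) | =c=> p1, =c=> p2, =d=> p3
  p1 = (rec X. c.(X + X) + (d.0 + c.X)) + (rec X. c.(X + X) + (d.0 + c.X)) | =c=> p1, =c=> p2, =d=> p3
  p2 = rec X. c.(X + X) + (d.0 + c.X) | =c=> p1, =c=> p2, =d=> p3
  p3 = 0 | stopped
Reachable graph of Q (3 states):
  q0 = rec X. c.(X + X) + (d.0 + c.X) | =c=> q0, =c=> q1, =d=> q2
  q1 = (rec X. c.(X + X) + (d.0 + c.X)) + (rec X. c.(X + X) + (d.0 + c.X)) | =c=> q0, =c=> q1, =d=> q2
  q2 = 0 | stopped
Bisimilarity quotient blocks:
  B0 = {p0, p1, p2, q0, q1}
  B1 = {p3, q2}
p0 ∈ B0, q0 ∈ B0 → same block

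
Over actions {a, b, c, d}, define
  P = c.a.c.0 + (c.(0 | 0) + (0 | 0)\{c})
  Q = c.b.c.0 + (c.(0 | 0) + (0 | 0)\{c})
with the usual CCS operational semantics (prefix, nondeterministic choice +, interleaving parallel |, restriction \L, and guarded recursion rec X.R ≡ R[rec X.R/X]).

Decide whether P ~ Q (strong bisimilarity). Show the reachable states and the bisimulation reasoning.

Reachable graph of P (5 states):
  m0 = c.a.c.0 + (c.(0 | 0) + (0 | 0)\{c}) ⊢ =c=> m1, =c=> m2
  m1 = 0 | 0 ⊢ deadlocked
  m2 = a.c.0 ⊢ =a=> m3
  m3 = c.0 ⊢ =c=> m4
  m4 = 0 ⊢ deadlocked
Reachable graph of Q (5 states):
  n0 = c.b.c.0 + (c.(0 | 0) + (0 | 0)\{c}) ⊢ =c=> n1, =c=> n2
  n1 = 0 | 0 ⊢ deadlocked
  n2 = b.c.0 ⊢ =b=> n3
  n3 = c.0 ⊢ =c=> n4
  n4 = 0 ⊢ deadlocked
Coarsest stable partition (strong bisimilarity classes):
  B0 = {m0}
  B1 = {m2}
  B2 = {m3, n3}
  B3 = {m1, m4, n1, n4}
  B4 = {n0}
  B5 = {n2}
m0 ∈ B0, n0 ∈ B4 → different blocks

NO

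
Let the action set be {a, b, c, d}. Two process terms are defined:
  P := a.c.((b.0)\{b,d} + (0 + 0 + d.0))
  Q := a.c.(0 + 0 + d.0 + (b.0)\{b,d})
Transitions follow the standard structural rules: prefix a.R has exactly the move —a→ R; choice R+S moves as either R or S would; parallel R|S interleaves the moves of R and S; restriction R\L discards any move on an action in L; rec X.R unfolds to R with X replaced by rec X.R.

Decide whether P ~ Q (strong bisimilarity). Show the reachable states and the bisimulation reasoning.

Reachable graph of P (4 states):
  m0 = a.c.((b.0)\{b,d} + (0 + 0 + d.0)) ⊢ =a=> m1
  m1 = c.((b.0)\{b,d} + (0 + 0 + d.0)) ⊢ =c=> m2
  m2 = (b.0)\{b,d} + (0 + 0 + d.0) ⊢ =d=> m3
  m3 = 0 ⊢ ·
Reachable graph of Q (4 states):
  n0 = a.c.(0 + 0 + d.0 + (b.0)\{b,d}) ⊢ =a=> n1
  n1 = c.(0 + 0 + d.0 + (b.0)\{b,d}) ⊢ =c=> n2
  n2 = 0 + 0 + d.0 + (b.0)\{b,d} ⊢ =d=> n3
  n3 = 0 ⊢ ·
Bisimilarity quotient blocks:
  B0 = {m0, n0}
  B1 = {m1, n1}
  B2 = {m2, n2}
  B3 = {m3, n3}
m0 ∈ B0, n0 ∈ B0 → same block

bisimilar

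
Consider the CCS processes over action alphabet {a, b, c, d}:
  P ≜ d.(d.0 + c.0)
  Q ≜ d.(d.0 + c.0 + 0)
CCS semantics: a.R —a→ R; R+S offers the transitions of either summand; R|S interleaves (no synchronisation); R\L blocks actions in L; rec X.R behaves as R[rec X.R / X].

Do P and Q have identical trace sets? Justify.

Reachable graph of P (3 states):
  s0 = d.(d.0 + c.0) | ··d··> s1
  s1 = d.0 + c.0 | ··c··> s2, ··d··> s2
  s2 = 0 | ·
Reachable graph of Q (3 states):
  t0 = d.(d.0 + c.0 + 0) | ··d··> t1
  t1 = d.0 + c.0 + 0 | ··c··> t2, ··d··> t2
  t2 = 0 | ·
Partition-refinement fixed point:
  B0 = {s0, t0}
  B1 = {s1, t1}
  B2 = {s2, t2}
s0 ∈ B0, t0 ∈ B0 → same block
Bisimilar ⇒ trace-equivalent.

YES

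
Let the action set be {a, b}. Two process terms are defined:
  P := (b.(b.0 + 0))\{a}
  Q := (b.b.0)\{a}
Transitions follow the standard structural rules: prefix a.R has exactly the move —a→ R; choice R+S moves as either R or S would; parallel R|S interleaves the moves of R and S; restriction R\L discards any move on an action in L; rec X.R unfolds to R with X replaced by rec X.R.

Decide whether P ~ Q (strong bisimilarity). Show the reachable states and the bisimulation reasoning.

Reachable graph of P (3 states):
  p0 = (b.(b.0 + 0))\{a} → =b=> p1
  p1 = (b.0 + 0)\{a} → =b=> p2
  p2 = 0\{a} → ∅
Reachable graph of Q (3 states):
  q0 = (b.b.0)\{a} → =b=> q1
  q1 = (b.0)\{a} → =b=> q2
  q2 = 0\{a} → ∅
Coarsest stable partition (strong bisimilarity classes):
  B0 = {p0, q0}
  B1 = {p1, q1}
  B2 = {p2, q2}
p0 ∈ B0, q0 ∈ B0 → same block

P ~ Q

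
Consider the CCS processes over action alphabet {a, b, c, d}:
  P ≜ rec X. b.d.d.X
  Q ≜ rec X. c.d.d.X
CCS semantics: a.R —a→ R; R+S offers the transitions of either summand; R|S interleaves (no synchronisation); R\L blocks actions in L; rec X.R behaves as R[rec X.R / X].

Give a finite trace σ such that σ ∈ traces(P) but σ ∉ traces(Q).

P's transition system — 3 states:
  m0 = rec X. b.d.d.X has moves --b--▸ m1
  m1 = d.d.(rec X. b.d.d.X) has moves --d--▸ m2
  m2 = d.(rec X. b.d.d.X) has moves --d--▸ m0
Q's transition system — 3 states:
  n0 = rec X. c.d.d.X has moves --c--▸ n1
  n1 = d.d.(rec X. c.d.d.X) has moves --d--▸ n2
  n2 = d.(rec X. c.d.d.X) has moves --d--▸ n0
Run σ = ⟨b⟩ on P: start {m0}
  step 1 (b): {m1}
  P completes σ.
Run σ = ⟨b⟩ on Q: start {n0}
  step 1 (b): ∅ (Q stuck)

b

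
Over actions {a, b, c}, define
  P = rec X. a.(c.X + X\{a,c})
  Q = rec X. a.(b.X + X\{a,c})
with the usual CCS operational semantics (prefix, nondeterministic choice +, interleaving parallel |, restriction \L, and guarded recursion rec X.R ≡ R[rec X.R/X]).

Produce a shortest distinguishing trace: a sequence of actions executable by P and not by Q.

ac

Reachable graph of P (2 states):
  s0 = rec X. a.(c.X + X\{a,c}) → --a--▸ s1
  s1 = c.(rec X. a.(c.X + X\{a,c})) + (rec X. a.(c.X + X\{a,c}))\{a,c} → --c--▸ s0
Reachable graph of Q (2 states):
  t0 = rec X. a.(b.X + X\{a,c}) → --a--▸ t1
  t1 = b.(rec X. a.(b.X + X\{a,c})) + (rec X. a.(b.X + X\{a,c}))\{a,c} → --b--▸ t0
Executing ac from P (initial set {s0}):
  [1] a ⇒ {s1}
  [2] c ⇒ {s0}
  P completes σ.
Executing ac from Q (initial set {t0}):
  [1] a ⇒ {t1}
  [2] c ⇒ ∅  — Q cannot continue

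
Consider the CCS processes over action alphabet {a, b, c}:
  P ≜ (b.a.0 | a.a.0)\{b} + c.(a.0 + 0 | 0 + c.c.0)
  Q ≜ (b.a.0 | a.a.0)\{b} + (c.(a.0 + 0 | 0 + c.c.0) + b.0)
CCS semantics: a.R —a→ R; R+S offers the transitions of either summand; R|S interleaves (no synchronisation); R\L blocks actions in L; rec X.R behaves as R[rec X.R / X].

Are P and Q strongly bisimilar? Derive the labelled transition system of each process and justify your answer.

P's transition system — 6 states:
  s0 = (b.a.0 | a.a.0)\{b} + c.(a.0 + 0 | 0 + c.c.0) | -a-> s1, -c-> s2
  s1 = (b.a.0 | a.0)\{b} | -a-> s3
  s2 = a.0 + 0 | 0 + c.c.0 | -a-> s4, -c-> s5
  s3 = (b.a.0 | 0)\{b} | deadlocked
  s4 = 0 | deadlocked
  s5 = c.0 | -c-> s4
Q's transition system — 6 states:
  t0 = (b.a.0 | a.a.0)\{b} + (c.(a.0 + 0 | 0 + c.c.0) + b.0) | -a-> t1, -b-> t2, -c-> t3
  t1 = (b.a.0 | a.0)\{b} | -a-> t4
  t2 = 0 | deadlocked
  t3 = a.0 + 0 | 0 + c.c.0 | -a-> t2, -c-> t5
  t4 = (b.a.0 | 0)\{b} | deadlocked
  t5 = c.0 | -c-> t2
Bisimilarity quotient blocks:
  B0 = {s0}
  B1 = {s1, t1}
  B2 = {s3, s4, t2, t4}
  B3 = {s2, t3}
  B4 = {s5, t5}
  B5 = {t0}
s0 ∈ B0, t0 ∈ B5 → different blocks

NO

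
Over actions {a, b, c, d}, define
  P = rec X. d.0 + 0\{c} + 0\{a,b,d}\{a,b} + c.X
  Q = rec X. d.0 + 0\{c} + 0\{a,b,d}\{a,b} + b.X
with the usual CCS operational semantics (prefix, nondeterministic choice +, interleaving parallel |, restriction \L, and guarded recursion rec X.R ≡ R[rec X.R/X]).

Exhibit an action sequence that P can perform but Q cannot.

LTS(P): 2 reachable states
  s0 = rec X. d.0 + 0\{c} + 0\{a,b,d}\{a,b} + c.X :: —c→ s0, —d→ s1
  s1 = 0 :: (no moves)
LTS(Q): 2 reachable states
  t0 = rec X. d.0 + 0\{c} + 0\{a,b,d}\{a,b} + b.X :: —b→ t0, —d→ t1
  t1 = 0 :: (no moves)
Run σ = ⟨c⟩ on P: start {s0}
  [1] c ⇒ {s0}
  P completes σ.
Run σ = ⟨c⟩ on Q: start {t0}
  [1] c ⇒ no successor for Q

c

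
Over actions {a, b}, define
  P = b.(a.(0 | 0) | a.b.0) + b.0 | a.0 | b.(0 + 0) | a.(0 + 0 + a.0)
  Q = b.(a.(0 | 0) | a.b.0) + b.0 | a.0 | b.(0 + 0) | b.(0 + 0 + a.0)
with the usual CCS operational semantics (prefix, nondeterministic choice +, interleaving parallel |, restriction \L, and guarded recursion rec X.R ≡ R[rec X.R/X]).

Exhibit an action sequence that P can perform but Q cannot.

aa

LTS(P): 30 reachable states
  m0 = b.(a.(0 | 0) | a.b.0) + b.0 | a.0 | b.(0 + 0) | a.(0 + 0 + a.0) ⊢ =a=> m1, =a=> m2, =b=> m3, =b=> m4, =b=> m5
  m1 = b.0 | 0 | b.(0 + 0) | a.(0 + 0 + a.0) ⊢ =a=> m6, =b=> m7, =b=> m8
  m2 = b.0 | a.0 | b.(0 + 0) | (0 + 0 + a.0) ⊢ =a=> m6, =a=> m9, =b=> m10, =b=> m11
  m3 = 0 | a.0 | b.(0 + 0) | a.(0 + 0 + a.0) ⊢ =a=> m10, =a=> m7, =b=> m12
  m4 = a.(0 | 0) | a.b.0 ⊢ =a=> m13, =a=> m14
  m5 = b.0 | a.0 | (0 + 0) | a.(0 + 0 + a.0) ⊢ =a=> m11, =a=> m8, =b=> m12
  m6 = b.0 | 0 | b.(0 + 0) | (0 + 0 + a.0) ⊢ =a=> m15, =b=> m16, =b=> m17
  m7 = 0 | 0 | b.(0 + 0) | a.(0 + 0 + a.0) ⊢ =a=> m16, =b=> m18
  m8 = b.0 | 0 | (0 + 0) | a.(0 + 0 + a.0) ⊢ =a=> m17, =b=> m18
  m9 = b.0 | a.0 | b.(0 + 0) | 0 ⊢ =a=> m15, =b=> m19, =b=> m20
  m10 = 0 | a.0 | b.(0 + 0) | (0 + 0 + a.0) ⊢ =a=> m16, =a=> m19, =b=> m21
  m11 = b.0 | a.0 | (0 + 0) | (0 + 0 + a.0) ⊢ =a=> m17, =a=> m20, =b=> m21
  m12 = 0 | a.0 | (0 + 0) | a.(0 + 0 + a.0) ⊢ =a=> m18, =a=> m21
  m13 = 0 | 0 | a.b.0 ⊢ =a=> m22
  m14 = a.(0 | 0) | b.0 ⊢ =a=> m22, =b=> m23
  m15 = b.0 | 0 | b.(0 + 0) | 0 ⊢ =b=> m24, =b=> m25
  m16 = 0 | 0 | b.(0 + 0) | (0 + 0 + a.0) ⊢ =a=> m24, =b=> m26
  m17 = b.0 | 0 | (0 + 0) | (0 + 0 + a.0) ⊢ =a=> m25, =b=> m26
  m18 = 0 | 0 | (0 + 0) | a.(0 + 0 + a.0) ⊢ =a=> m26
  m19 = 0 | a.0 | b.(0 + 0) | 0 ⊢ =a=> m24, =b=> m27
  m20 = b.0 | a.0 | (0 + 0) | 0 ⊢ =a=> m25, =b=> m27
  m21 = 0 | a.0 | (0 + 0) | (0 + 0 + a.0) ⊢ =a=> m26, =a=> m27
  m22 = 0 | 0 | b.0 ⊢ =b=> m28
  m23 = a.(0 | 0) | 0 ⊢ =a=> m28
  m24 = 0 | 0 | b.(0 + 0) | 0 ⊢ =b=> m29
  m25 = b.0 | 0 | (0 + 0) | 0 ⊢ =b=> m29
  m26 = 0 | 0 | (0 + 0) | (0 + 0 + a.0) ⊢ =a=> m29
  m27 = 0 | a.0 | (0 + 0) | 0 ⊢ =a=> m29
  m28 = 0 | 0 | 0 ⊢ (no moves)
  m29 = 0 | 0 | (0 + 0) | 0 ⊢ (no moves)
LTS(Q): 30 reachable states
  n0 = b.(a.(0 | 0) | a.b.0) + b.0 | a.0 | b.(0 + 0) | b.(0 + 0 + a.0) ⊢ =a=> n1, =b=> n2, =b=> n3, =b=> n4, =b=> n5
  n1 = b.0 | 0 | b.(0 + 0) | b.(0 + 0 + a.0) ⊢ =b=> n6, =b=> n7, =b=> n8
  n2 = 0 | a.0 | b.(0 + 0) | b.(0 + 0 + a.0) ⊢ =a=> n6, =b=> n10, =b=> n9
  n3 = a.(0 | 0) | a.b.0 ⊢ =a=> n11, =a=> n12
  n4 = b.0 | a.0 | (0 + 0) | b.(0 + 0 + a.0) ⊢ =a=> n7, =b=> n13, =b=> n9
  n5 = b.0 | a.0 | b.(0 + 0) | (0 + 0 + a.0) ⊢ =a=> n14, =a=> n8, =b=> n10, =b=> n13
  n6 = 0 | 0 | b.(0 + 0) | b.(0 + 0 + a.0) ⊢ =b=> n15, =b=> n16
  n7 = b.0 | 0 | (0 + 0) | b.(0 + 0 + a.0) ⊢ =b=> n15, =b=> n17
  n8 = b.0 | 0 | b.(0 + 0) | (0 + 0 + a.0) ⊢ =a=> n18, =b=> n16, =b=> n17
  n9 = 0 | a.0 | (0 + 0) | b.(0 + 0 + a.0) ⊢ =a=> n15, =b=> n19
  n10 = 0 | a.0 | b.(0 + 0) | (0 + 0 + a.0) ⊢ =a=> n16, =a=> n20, =b=> n19
  n11 = 0 | 0 | a.b.0 ⊢ =a=> n21
  n12 = a.(0 | 0) | b.0 ⊢ =a=> n21, =b=> n22
  n13 = b.0 | a.0 | (0 + 0) | (0 + 0 + a.0) ⊢ =a=> n17, =a=> n23, =b=> n19
  n14 = b.0 | a.0 | b.(0 + 0) | 0 ⊢ =a=> n18, =b=> n20, =b=> n23
  n15 = 0 | 0 | (0 + 0) | b.(0 + 0 + a.0) ⊢ =b=> n24
  n16 = 0 | 0 | b.(0 + 0) | (0 + 0 + a.0) ⊢ =a=> n25, =b=> n24
  n17 = b.0 | 0 | (0 + 0) | (0 + 0 + a.0) ⊢ =a=> n26, =b=> n24
  n18 = b.0 | 0 | b.(0 + 0) | 0 ⊢ =b=> n25, =b=> n26
  n19 = 0 | a.0 | (0 + 0) | (0 + 0 + a.0) ⊢ =a=> n24, =a=> n27
  n20 = 0 | a.0 | b.(0 + 0) | 0 ⊢ =a=> n25, =b=> n27
  n21 = 0 | 0 | b.0 ⊢ =b=> n28
  n22 = a.(0 | 0) | 0 ⊢ =a=> n28
  n23 = b.0 | a.0 | (0 + 0) | 0 ⊢ =a=> n26, =b=> n27
  n24 = 0 | 0 | (0 + 0) | (0 + 0 + a.0) ⊢ =a=> n29
  n25 = 0 | 0 | b.(0 + 0) | 0 ⊢ =b=> n29
  n26 = b.0 | 0 | (0 + 0) | 0 ⊢ =b=> n29
  n27 = 0 | a.0 | (0 + 0) | 0 ⊢ =a=> n29
  n28 = 0 | 0 | 0 ⊢ (no moves)
  n29 = 0 | 0 | (0 + 0) | 0 ⊢ (no moves)
Executing aa from P (initial set {m0}):
  after a @ step 1: {m1, m2}
  after a @ step 2: {m6, m9}
  ✓ P
Executing aa from Q (initial set {n0}):
  after a @ step 1: {n1}
  after a @ step 2: ∅  — Q cannot continue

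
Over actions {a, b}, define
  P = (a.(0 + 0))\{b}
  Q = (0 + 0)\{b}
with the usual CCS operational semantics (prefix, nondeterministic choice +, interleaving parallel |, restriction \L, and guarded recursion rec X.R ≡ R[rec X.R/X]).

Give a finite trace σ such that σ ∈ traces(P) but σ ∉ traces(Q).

a

P's transition system — 2 states:
  m0 = (a.(0 + 0))\{b} :: =a=> m1
  m1 = (0 + 0)\{b} :: (no moves)
Q's transition system — 1 states:
  n0 = (0 + 0)\{b} :: (no moves)
Trace ⟨a⟩ through P, begin at {m0}:
  [1] a ⇒ {m1}
  ✓ P
Trace ⟨a⟩ through Q, begin at {n0}:
  [1] a ⇒ no successor for Q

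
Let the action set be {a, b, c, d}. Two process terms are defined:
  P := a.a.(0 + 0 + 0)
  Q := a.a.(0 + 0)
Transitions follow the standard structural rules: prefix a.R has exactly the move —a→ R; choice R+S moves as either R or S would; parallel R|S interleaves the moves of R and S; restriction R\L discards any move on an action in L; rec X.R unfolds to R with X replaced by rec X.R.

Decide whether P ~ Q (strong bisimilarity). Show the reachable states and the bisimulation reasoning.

YES

P's transition system — 3 states:
  u0 = a.a.(0 + 0 + 0) ⊢ ··a··> u1
  u1 = a.(0 + 0 + 0) ⊢ ··a··> u2
  u2 = 0 + 0 + 0 ⊢ (no moves)
Q's transition system — 3 states:
  v0 = a.a.(0 + 0) ⊢ ··a··> v1
  v1 = a.(0 + 0) ⊢ ··a··> v2
  v2 = 0 + 0 ⊢ (no moves)
Partition-refinement fixed point:
  B0 = {u0, v0}
  B1 = {u1, v1}
  B2 = {u2, v2}
u0 ∈ B0, v0 ∈ B0 → same block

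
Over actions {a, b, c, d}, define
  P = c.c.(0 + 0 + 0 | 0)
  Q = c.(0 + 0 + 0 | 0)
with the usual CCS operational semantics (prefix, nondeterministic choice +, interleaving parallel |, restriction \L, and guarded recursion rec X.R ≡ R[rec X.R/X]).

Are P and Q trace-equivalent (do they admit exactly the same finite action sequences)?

P's transition system — 3 states:
  u0 = c.c.(0 + 0 + 0 | 0) :: ··c··> u1
  u1 = c.(0 + 0 + 0 | 0) :: ··c··> u2
  u2 = 0 + 0 + 0 | 0 :: (no moves)
Q's transition system — 2 states:
  v0 = c.(0 + 0 + 0 | 0) :: ··c··> v1
  v1 = 0 + 0 + 0 | 0 :: (no moves)
Executing cc from P (initial set {u0}):
  after c @ step 1: {u1}
  after c @ step 2: {u2}
  — P admits the full trace.
Executing cc from Q (initial set {v0}):
  after c @ step 1: {v1}
  after c @ step 2: ∅  — Q cannot continue

traces(P) ≠ traces(Q) — witness ⟨cc⟩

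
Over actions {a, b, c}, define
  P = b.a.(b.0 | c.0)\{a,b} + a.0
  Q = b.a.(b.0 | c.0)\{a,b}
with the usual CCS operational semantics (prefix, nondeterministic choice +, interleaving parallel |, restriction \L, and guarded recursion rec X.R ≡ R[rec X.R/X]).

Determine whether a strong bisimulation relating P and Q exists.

LTS(P): 5 reachable states
  u0 = b.a.(b.0 | c.0)\{a,b} + a.0 :: -a-> u1, -b-> u2
  u1 = 0 :: (no moves)
  u2 = a.(b.0 | c.0)\{a,b} :: -a-> u3
  u3 = (b.0 | c.0)\{a,b} :: -c-> u4
  u4 = (b.0 | 0)\{a,b} :: (no moves)
LTS(Q): 4 reachable states
  v0 = b.a.(b.0 | c.0)\{a,b} :: -b-> v1
  v1 = a.(b.0 | c.0)\{a,b} :: -a-> v2
  v2 = (b.0 | c.0)\{a,b} :: -c-> v3
  v3 = (b.0 | 0)\{a,b} :: (no moves)
Coarsest stable partition (strong bisimilarity classes):
  B0 = {u0}
  B1 = {u1, u4, v3}
  B2 = {u2, v1}
  B3 = {u3, v2}
  B4 = {v0}
u0 ∈ B0, v0 ∈ B4 → different blocks

not bisimilar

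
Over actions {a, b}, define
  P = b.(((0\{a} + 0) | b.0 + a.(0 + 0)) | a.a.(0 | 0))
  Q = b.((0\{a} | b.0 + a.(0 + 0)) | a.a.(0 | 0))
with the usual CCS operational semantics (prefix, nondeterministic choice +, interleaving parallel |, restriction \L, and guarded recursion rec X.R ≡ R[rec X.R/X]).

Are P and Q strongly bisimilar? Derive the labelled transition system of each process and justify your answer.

LTS(P): 10 reachable states
  u0 = b.(((0\{a} + 0) | b.0 + a.(0 + 0)) | a.a.(0 | 0)) | -b-> u1
  u1 = ((0\{a} + 0) | b.0 + a.(0 + 0)) | a.a.(0 | 0) | -a-> u2, -a-> u3, -b-> u4
  u2 = ((0\{a} + 0) | b.0 + a.(0 + 0)) | a.(0 | 0) | -a-> u5, -a-> u6, -b-> u7
  u3 = (0 + 0) | a.a.(0 | 0) | -a-> u6
  u4 = (0\{a} + 0) | 0 | a.a.(0 | 0) | -a-> u7
  u5 = ((0\{a} + 0) | b.0 + a.(0 + 0)) | (0 | 0) | -a-> u8, -b-> u9
  u6 = (0 + 0) | a.(0 | 0) | -a-> u8
  u7 = (0\{a} + 0) | 0 | a.(0 | 0) | -a-> u9
  u8 = (0 + 0) | (0 | 0) | deadlocked
  u9 = (0\{a} + 0) | 0 | (0 | 0) | deadlocked
LTS(Q): 10 reachable states
  v0 = b.((0\{a} | b.0 + a.(0 + 0)) | a.a.(0 | 0)) | -b-> v1
  v1 = (0\{a} | b.0 + a.(0 + 0)) | a.a.(0 | 0) | -a-> v2, -a-> v3, -b-> v4
  v2 = (0 + 0) | a.a.(0 | 0) | -a-> v5
  v3 = (0\{a} | b.0 + a.(0 + 0)) | a.(0 | 0) | -a-> v5, -a-> v6, -b-> v7
  v4 = 0\{a} | 0 | a.a.(0 | 0) | -a-> v7
  v5 = (0 + 0) | a.(0 | 0) | -a-> v8
  v6 = (0\{a} | b.0 + a.(0 + 0)) | (0 | 0) | -a-> v8, -b-> v9
  v7 = 0\{a} | 0 | a.(0 | 0) | -a-> v9
  v8 = (0 + 0) | (0 | 0) | deadlocked
  v9 = 0\{a} | 0 | (0 | 0) | deadlocked
Coarsest stable partition (strong bisimilarity classes):
  B0 = {u0, v0}
  B1 = {u1, v1}
  B2 = {u3, u4, v2, v4}
  B3 = {u6, u7, v5, v7}
  B4 = {u8, u9, v8, v9}
  B5 = {u2, v3}
  B6 = {u5, v6}
u0 ∈ B0, v0 ∈ B0 → same block

YES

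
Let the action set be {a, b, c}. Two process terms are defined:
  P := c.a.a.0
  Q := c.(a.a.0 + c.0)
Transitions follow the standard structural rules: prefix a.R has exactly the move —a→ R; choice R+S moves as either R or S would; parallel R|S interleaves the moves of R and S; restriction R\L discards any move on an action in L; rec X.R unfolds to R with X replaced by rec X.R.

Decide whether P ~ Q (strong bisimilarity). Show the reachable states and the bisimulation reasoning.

P ≁ Q

P's transition system — 4 states:
  p0 = c.a.a.0 :: --c--▸ p1
  p1 = a.a.0 :: --a--▸ p2
  p2 = a.0 :: --a--▸ p3
  p3 = 0 :: ·
Q's transition system — 4 states:
  q0 = c.(a.a.0 + c.0) :: --c--▸ q1
  q1 = a.a.0 + c.0 :: --a--▸ q2, --c--▸ q3
  q2 = a.0 :: --a--▸ q3
  q3 = 0 :: ·
Partition-refinement fixed point:
  B0 = {p0}
  B1 = {p1}
  B2 = {p2, q2}
  B3 = {p3, q3}
  B4 = {q0}
  B5 = {q1}
p0 ∈ B0, q0 ∈ B4 → different blocks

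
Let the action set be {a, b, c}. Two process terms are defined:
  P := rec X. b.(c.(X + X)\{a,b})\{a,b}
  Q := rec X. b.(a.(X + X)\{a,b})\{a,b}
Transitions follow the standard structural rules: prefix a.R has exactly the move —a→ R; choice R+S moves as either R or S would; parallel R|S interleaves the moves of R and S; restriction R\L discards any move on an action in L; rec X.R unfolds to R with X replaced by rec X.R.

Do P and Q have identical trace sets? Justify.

LTS(P): 3 reachable states
  m0 = rec X. b.(c.(X + X)\{a,b})\{a,b} has moves =b=> m1
  m1 = (c.((rec X. b.(c.(X + X)\{a,b})\{a,b}) + (rec X. b.(c.(X + X)\{a,b})\{a,b}))\{a,b})\{a,b} has moves =c=> m2
  m2 = ((rec X. b.(c.(X + X)\{a,b})\{a,b}) + (rec X. b.(c.(X + X)\{a,b})\{a,b}))\{a,b}\{a,b} has moves ·
LTS(Q): 2 reachable states
  n0 = rec X. b.(a.(X + X)\{a,b})\{a,b} has moves =b=> n1
  n1 = (a.((rec X. b.(a.(X + X)\{a,b})\{a,b}) + (rec X. b.(a.(X + X)\{a,b})\{a,b}))\{a,b})\{a,b} has moves ·
Executing bc from P (initial set {m0}):
  step 1 (b): {m1}
  step 2 (c): {m2}
  ✓ P
Executing bc from Q (initial set {n0}):
  step 1 (b): {n1}
  step 2 (c): no successor for Q

NO — witness ⟨bc⟩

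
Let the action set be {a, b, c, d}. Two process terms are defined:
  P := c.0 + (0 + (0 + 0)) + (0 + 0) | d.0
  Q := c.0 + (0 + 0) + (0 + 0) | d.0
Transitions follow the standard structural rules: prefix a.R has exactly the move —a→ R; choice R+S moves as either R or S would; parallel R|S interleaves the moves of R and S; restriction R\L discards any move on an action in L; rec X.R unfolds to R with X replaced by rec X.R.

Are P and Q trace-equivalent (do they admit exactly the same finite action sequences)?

LTS(P): 3 reachable states
  m0 = c.0 + (0 + (0 + 0)) + (0 + 0) | d.0 ⊢ --c--▸ m1, --d--▸ m2
  m1 = 0 ⊢ ∅
  m2 = (0 + 0) | 0 ⊢ ∅
LTS(Q): 3 reachable states
  n0 = c.0 + (0 + 0) + (0 + 0) | d.0 ⊢ --c--▸ n1, --d--▸ n2
  n1 = 0 ⊢ ∅
  n2 = (0 + 0) | 0 ⊢ ∅
Coarsest stable partition (strong bisimilarity classes):
  B0 = {m0, n0}
  B1 = {m1, m2, n1, n2}
m0 ∈ B0, n0 ∈ B0 → same block
Bisimilar ⇒ trace-equivalent.

trace-equivalent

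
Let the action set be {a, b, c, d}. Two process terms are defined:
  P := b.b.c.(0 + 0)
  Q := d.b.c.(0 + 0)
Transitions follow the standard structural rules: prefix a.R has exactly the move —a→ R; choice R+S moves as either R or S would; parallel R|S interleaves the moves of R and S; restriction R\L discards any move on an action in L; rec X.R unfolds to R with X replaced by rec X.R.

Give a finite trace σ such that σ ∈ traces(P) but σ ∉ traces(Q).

b

P's transition system — 4 states:
  s0 = b.b.c.(0 + 0) | ··b··> s1
  s1 = b.c.(0 + 0) | ··b··> s2
  s2 = c.(0 + 0) | ··c··> s3
  s3 = 0 + 0 | ∅
Q's transition system — 4 states:
  t0 = d.b.c.(0 + 0) | ··d··> t1
  t1 = b.c.(0 + 0) | ··b··> t2
  t2 = c.(0 + 0) | ··c··> t3
  t3 = 0 + 0 | ∅
Executing b from P (initial set {s0}):
  [1] b ⇒ {s1}
  — P admits the full trace.
Executing b from Q (initial set {t0}):
  [1] b ⇒ no successor for Q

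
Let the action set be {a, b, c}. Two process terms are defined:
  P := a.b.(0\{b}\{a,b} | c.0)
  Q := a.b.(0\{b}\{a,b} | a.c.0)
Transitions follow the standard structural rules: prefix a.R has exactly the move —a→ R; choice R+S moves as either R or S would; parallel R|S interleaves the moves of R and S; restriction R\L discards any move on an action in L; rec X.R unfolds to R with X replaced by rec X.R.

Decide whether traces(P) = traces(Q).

P's transition system — 4 states:
  m0 = a.b.(0\{b}\{a,b} | c.0) ⊢ —a→ m1
  m1 = b.(0\{b}\{a,b} | c.0) ⊢ —b→ m2
  m2 = 0\{b}\{a,b} | c.0 ⊢ —c→ m3
  m3 = 0\{b}\{a,b} | 0 ⊢ stopped
Q's transition system — 5 states:
  n0 = a.b.(0\{b}\{a,b} | a.c.0) ⊢ —a→ n1
  n1 = b.(0\{b}\{a,b} | a.c.0) ⊢ —b→ n2
  n2 = 0\{b}\{a,b} | a.c.0 ⊢ —a→ n3
  n3 = 0\{b}\{a,b} | c.0 ⊢ —c→ n4
  n4 = 0\{b}\{a,b} | 0 ⊢ stopped
Run σ = ⟨abc⟩ on P: start {m0}
  after a @ step 1: {m1}
  after b @ step 2: {m2}
  after c @ step 3: {m3}
  — P admits the full trace.
Run σ = ⟨abc⟩ on Q: start {n0}
  after a @ step 1: {n1}
  after b @ step 2: {n2}
  after c @ step 3: no successor for Q

trace-distinct — witness ⟨abc⟩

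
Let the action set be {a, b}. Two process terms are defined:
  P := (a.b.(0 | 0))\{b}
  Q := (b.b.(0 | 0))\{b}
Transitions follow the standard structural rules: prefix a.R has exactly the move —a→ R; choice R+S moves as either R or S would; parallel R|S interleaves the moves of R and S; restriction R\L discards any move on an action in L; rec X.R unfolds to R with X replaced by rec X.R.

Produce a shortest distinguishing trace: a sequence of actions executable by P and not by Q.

a

P's transition system — 2 states:
  p0 = (a.b.(0 | 0))\{b} has moves ··a··> p1
  p1 = (b.(0 | 0))\{b} has moves stopped
Q's transition system — 1 states:
  q0 = (b.b.(0 | 0))\{b} has moves stopped
Executing a from P (initial set {p0}):
  step 1 (a): {p1}
  — P admits the full trace.
Executing a from Q (initial set {q0}):
  step 1 (a): no successor for Q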